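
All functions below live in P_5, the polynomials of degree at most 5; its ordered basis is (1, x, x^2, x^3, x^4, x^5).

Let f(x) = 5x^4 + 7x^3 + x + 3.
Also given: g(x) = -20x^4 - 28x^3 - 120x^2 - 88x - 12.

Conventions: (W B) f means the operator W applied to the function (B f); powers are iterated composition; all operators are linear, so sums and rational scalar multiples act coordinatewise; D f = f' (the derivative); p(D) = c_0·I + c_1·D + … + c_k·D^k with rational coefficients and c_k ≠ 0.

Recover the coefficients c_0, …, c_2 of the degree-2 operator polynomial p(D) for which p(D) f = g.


D^0 f = 5x^4 + 7x^3 + x + 3
D^1 f = 20x^3 + 21x^2 + 1
D^2 f = 60x^2 + 42x
matching coefficients of g against c_0 f + c_1 Df + … from the top degree down determines the c_i
solution: c_0 = -4, c_1 = 0, c_2 = -2

c_0 = -4, c_1 = 0, c_2 = -2


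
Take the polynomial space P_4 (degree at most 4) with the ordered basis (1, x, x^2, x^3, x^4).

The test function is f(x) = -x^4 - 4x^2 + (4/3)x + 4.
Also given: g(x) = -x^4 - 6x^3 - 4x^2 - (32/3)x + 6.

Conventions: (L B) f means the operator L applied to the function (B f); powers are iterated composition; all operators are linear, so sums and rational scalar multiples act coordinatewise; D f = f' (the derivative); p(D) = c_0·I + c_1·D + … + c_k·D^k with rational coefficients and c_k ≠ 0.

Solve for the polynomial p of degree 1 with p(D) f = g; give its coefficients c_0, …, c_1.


D^0 f = -x^4 - 4x^2 + (4/3)x + 4
D^1 f = -4x^3 - 8x + 4/3
matching coefficients of g against c_0 f + c_1 Df + … from the top degree down determines the c_i
solution: c_0 = 1, c_1 = 3/2

p(D) = I + (3/2)·D, i.e. c_0 = 1, c_1 = 3/2


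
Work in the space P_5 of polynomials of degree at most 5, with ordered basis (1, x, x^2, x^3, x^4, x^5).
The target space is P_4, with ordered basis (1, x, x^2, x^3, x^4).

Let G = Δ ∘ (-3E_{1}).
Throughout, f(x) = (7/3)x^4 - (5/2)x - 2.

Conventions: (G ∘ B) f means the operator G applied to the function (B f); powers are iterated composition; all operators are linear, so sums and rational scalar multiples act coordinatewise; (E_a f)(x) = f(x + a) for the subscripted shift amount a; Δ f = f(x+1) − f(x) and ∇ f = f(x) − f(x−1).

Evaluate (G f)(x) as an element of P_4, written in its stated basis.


g(x) = -28x^3 - 126x^2 - 196x - 195/2

E_{1} f = (7/3)x^4 + (28/3)x^3 + 14x^2 + (41/6)x - 13/6
(-3E_{1}) f = -7x^4 - 28x^3 - 42x^2 - (41/2)x + 13/2
Δ (-3E_{1}) f = -28x^3 - 126x^2 - 196x - 195/2


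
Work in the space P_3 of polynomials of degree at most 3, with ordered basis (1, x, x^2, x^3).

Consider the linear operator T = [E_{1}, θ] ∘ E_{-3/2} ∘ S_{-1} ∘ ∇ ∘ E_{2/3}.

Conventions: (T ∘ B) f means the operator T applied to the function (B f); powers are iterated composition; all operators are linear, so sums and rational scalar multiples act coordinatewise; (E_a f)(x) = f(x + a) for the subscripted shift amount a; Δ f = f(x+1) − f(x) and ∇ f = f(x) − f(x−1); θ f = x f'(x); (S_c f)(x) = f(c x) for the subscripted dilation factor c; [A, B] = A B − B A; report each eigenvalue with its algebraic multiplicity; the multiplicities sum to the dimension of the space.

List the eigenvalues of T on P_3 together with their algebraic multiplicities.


image of 1: 0
image of x: 0
image of x^2: -2
image of x^3: 6x - 4
the matrix is upper triangular; its diagonal is (0, 0, 0, 0)
for a triangular matrix the eigenvalues are the diagonal entries, with algebraic multiplicity their repetition count

λ = 0 (multiplicity 4)


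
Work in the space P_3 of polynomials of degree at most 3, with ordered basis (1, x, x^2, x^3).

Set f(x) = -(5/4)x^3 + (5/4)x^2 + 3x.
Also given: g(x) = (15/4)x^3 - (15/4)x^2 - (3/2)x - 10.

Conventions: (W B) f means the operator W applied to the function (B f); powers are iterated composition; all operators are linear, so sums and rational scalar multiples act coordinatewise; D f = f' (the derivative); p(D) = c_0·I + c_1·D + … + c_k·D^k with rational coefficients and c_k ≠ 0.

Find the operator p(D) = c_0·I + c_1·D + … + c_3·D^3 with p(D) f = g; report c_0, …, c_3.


c_0 = -3, c_1 = 0, c_2 = -1, c_3 = 1

D^0 f = -(5/4)x^3 + (5/4)x^2 + 3x
D^1 f = -(15/4)x^2 + (5/2)x + 3
D^2 f = -(15/2)x + 5/2
D^3 f = -15/2
matching coefficients of g against c_0 f + c_1 Df + … from the top degree down determines the c_i
solution: c_0 = -3, c_1 = 0, c_2 = -1, c_3 = 1


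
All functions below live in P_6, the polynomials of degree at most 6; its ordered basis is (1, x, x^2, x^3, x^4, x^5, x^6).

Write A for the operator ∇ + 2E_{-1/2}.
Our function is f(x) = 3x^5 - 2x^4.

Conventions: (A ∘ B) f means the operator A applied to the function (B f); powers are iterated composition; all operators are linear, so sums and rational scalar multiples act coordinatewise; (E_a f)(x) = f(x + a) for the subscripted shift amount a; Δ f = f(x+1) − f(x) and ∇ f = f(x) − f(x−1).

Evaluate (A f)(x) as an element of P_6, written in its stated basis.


∇ f = 15x^4 - 38x^3 + 42x^2 - 23x + 5
E_{-1/2} f = 3x^5 - (19/2)x^4 + (23/2)x^3 - (27/4)x^2 + (31/16)x - 7/32
(2E_{-1/2}) f = 6x^5 - 19x^4 + 23x^3 - (27/2)x^2 + (31/8)x - 7/16
(∇ + 2E_{-1/2}) f = 6x^5 - 4x^4 - 15x^3 + (57/2)x^2 - (153/8)x + 73/16

the result is g(x) = 6x^5 - 4x^4 - 15x^3 + (57/2)x^2 - (153/8)x + 73/16


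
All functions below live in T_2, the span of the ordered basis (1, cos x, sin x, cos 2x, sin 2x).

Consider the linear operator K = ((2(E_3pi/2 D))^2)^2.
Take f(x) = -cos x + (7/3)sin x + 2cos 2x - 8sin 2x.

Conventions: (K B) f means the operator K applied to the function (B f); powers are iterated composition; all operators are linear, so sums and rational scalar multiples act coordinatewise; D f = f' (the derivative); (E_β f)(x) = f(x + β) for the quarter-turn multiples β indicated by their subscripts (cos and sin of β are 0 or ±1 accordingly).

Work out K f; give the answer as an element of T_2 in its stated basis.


g(x) = -16cos x + (112/3)sin x + 512cos 2x - 2048sin 2x

D f = (7/3)cos x + sin x - 16cos 2x - 4sin 2x
E_3pi/2 D f = -cos x + (7/3)sin x + 16cos 2x + 4sin 2x
(2(E_3pi/2 D)) f = -2cos x + (14/3)sin x + 32cos 2x + 8sin 2x
D (2(E_3pi/2 D)) f = (14/3)cos x + 2sin x + 16cos 2x - 64sin 2x
E_3pi/2 D (2(E_3pi/2 D)) f = -2cos x + (14/3)sin x - 16cos 2x + 64sin 2x
(2(E_3pi/2 D)) (2(E_3pi/2 D)) f = -4cos x + (28/3)sin x - 32cos 2x + 128sin 2x
D (2(E_3pi/2 D))^2 f = (28/3)cos x + 4sin x + 256cos 2x + 64sin 2x
E_3pi/2 D (2(E_3pi/2 D))^2 f = -4cos x + (28/3)sin x - 256cos 2x - 64sin 2x
(2(E_3pi/2 D)) (2(E_3pi/2 D))^2 f = -8cos x + (56/3)sin x - 512cos 2x - 128sin 2x
D (2(E_3pi/2 D)) (2(E_3pi/2 D))^2 f = (56/3)cos x + 8sin x - 256cos 2x + 1024sin 2x
E_3pi/2 D (2(E_3pi/2 D)) (2(E_3pi/2 D))^2 f = -8cos x + (56/3)sin x + 256cos 2x - 1024sin 2x
(2(E_3pi/2 D)) (2(E_3pi/2 D)) (2(E_3pi/2 D))^2 f = -16cos x + (112/3)sin x + 512cos 2x - 2048sin 2x


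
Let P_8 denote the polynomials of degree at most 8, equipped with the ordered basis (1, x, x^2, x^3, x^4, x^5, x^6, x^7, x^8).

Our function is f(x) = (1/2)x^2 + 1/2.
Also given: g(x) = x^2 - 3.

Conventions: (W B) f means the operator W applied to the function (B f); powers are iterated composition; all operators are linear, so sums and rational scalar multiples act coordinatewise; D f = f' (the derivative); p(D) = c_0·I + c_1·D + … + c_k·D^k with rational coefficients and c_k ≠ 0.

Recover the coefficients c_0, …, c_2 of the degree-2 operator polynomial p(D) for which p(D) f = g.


D^0 f = (1/2)x^2 + 1/2
D^1 f = x
D^2 f = 1
matching coefficients of g against c_0 f + c_1 Df + … from the top degree down determines the c_i
solution: c_0 = 2, c_1 = 0, c_2 = -4

c_0 = 2, c_1 = 0, c_2 = -4


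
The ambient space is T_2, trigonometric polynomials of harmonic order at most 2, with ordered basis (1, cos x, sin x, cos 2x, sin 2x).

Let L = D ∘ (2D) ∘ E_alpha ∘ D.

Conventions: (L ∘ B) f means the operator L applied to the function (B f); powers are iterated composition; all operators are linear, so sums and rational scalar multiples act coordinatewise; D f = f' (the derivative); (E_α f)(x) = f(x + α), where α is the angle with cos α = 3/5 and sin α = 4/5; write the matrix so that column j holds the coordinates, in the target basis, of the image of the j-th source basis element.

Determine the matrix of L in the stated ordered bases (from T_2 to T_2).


the matrix is [[0, 0, 0, 0, 0]; [0, 8/5, -6/5, 0, 0]; [0, 6/5, 8/5, 0, 0]; [0, 0, 0, 384/25, 112/25]; [0, 0, 0, -112/25, 384/25]] (rows listed top to bottom)

image of 1: 0
image of cos x: (8/5)cos x + (6/5)sin x
image of sin x: -(6/5)cos x + (8/5)sin x
image of cos 2x: (384/25)cos 2x - (112/25)sin 2x
image of sin 2x: (112/25)cos 2x + (384/25)sin 2x
each image's coordinates form column j of the matrix


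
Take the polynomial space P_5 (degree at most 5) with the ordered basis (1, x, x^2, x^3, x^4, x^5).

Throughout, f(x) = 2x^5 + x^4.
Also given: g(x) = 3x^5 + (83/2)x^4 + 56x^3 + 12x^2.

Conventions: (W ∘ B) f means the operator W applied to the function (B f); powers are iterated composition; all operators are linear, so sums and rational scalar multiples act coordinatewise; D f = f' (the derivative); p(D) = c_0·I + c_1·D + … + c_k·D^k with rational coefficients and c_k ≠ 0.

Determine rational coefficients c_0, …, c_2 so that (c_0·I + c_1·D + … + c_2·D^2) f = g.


D^0 f = 2x^5 + x^4
D^1 f = 10x^4 + 4x^3
D^2 f = 40x^3 + 12x^2
matching coefficients of g against c_0 f + c_1 Df + … from the top degree down determines the c_i
solution: c_0 = 3/2, c_1 = 4, c_2 = 1

c_0 = 3/2, c_1 = 4, c_2 = 1


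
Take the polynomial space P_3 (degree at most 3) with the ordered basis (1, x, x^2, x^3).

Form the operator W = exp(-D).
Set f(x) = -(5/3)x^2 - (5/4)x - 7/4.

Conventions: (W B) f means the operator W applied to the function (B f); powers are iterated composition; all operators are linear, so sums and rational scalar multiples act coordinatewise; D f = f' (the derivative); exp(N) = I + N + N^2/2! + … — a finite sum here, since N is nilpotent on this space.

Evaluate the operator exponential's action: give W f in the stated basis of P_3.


order-1 term: (10/3)x + 5/4
order-2 term: -5/3
the series for exp(-D) f terminates at order 2
exp(-D) f = -(5/3)x^2 + (25/12)x - 13/6

the result is g(x) = -(5/3)x^2 + (25/12)x - 13/6


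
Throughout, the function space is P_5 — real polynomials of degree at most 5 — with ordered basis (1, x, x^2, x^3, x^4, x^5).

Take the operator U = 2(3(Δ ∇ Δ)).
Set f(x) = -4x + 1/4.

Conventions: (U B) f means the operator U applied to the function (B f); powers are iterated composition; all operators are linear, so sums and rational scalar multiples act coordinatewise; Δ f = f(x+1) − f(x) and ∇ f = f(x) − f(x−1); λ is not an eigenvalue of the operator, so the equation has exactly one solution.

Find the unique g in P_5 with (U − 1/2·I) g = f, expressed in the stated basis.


write g with unknown coordinates in the stated basis and equate coefficients in (U − 1/2·I) g = f
solving from the highest basis element down gives g = 8x - 1/2
check: U g = 0
so U g − 1/2·g = -4x + 1/4 = f ✓

g(x) = 8x - 1/2


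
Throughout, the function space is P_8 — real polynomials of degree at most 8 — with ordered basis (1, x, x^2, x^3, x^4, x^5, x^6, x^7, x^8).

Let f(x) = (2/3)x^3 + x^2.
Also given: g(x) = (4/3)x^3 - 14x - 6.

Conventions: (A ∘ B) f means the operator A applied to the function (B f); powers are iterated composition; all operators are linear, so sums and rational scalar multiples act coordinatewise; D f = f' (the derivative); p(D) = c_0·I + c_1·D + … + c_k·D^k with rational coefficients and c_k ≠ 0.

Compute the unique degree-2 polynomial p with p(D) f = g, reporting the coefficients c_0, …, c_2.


D^0 f = (2/3)x^3 + x^2
D^1 f = 2x^2 + 2x
D^2 f = 4x + 2
matching coefficients of g against c_0 f + c_1 Df + … from the top degree down determines the c_i
solution: c_0 = 2, c_1 = -1, c_2 = -3

c_0 = 2, c_1 = -1, c_2 = -3


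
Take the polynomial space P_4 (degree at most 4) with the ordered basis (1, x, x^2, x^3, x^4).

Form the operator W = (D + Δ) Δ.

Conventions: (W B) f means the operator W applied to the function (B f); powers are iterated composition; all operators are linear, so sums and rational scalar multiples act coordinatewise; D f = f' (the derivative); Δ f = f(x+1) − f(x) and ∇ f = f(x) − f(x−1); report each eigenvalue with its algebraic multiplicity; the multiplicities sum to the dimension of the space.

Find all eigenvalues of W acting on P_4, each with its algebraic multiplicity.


image of 1: 0
image of x: 0
image of x^2: 4
image of x^3: 12x + 9
image of x^4: 24x^2 + 36x + 18
the matrix is upper triangular; its diagonal is (0, 0, 0, 0, 0)
for a triangular matrix the eigenvalues are the diagonal entries, with algebraic multiplicity their repetition count

λ = 0 (multiplicity 5)


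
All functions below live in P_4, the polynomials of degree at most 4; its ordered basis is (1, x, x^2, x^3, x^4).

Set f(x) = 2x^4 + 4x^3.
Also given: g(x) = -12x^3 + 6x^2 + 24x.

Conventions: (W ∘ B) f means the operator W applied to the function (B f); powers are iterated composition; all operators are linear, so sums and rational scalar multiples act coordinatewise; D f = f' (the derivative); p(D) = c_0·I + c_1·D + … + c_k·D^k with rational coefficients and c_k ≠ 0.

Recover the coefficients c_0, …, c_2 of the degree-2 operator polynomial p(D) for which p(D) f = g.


c_0 = 0, c_1 = -3/2, c_2 = 1

D^0 f = 2x^4 + 4x^3
D^1 f = 8x^3 + 12x^2
D^2 f = 24x^2 + 24x
matching coefficients of g against c_0 f + c_1 Df + … from the top degree down determines the c_i
solution: c_0 = 0, c_1 = -3/2, c_2 = 1


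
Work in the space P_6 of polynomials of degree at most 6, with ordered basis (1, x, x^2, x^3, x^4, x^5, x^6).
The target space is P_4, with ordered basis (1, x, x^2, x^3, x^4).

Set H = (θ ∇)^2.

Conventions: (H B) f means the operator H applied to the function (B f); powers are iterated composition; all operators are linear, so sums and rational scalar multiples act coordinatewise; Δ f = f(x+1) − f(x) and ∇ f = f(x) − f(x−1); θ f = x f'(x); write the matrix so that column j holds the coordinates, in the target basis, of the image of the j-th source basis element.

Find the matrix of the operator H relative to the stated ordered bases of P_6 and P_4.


image of 1: 0
image of x: 0
image of x^2: 0
image of x^3: 12x
image of x^4: 72x^2 - 60x
image of x^5: 240x^3 - 420x^2 + 210x
image of x^6: 600x^4 - 1620x^3 + 1680x^2 - 630x
each image's coordinates form column j of the matrix

the matrix is [[0, 0, 0, 0, 0, 0, 0]; [0, 0, 0, 12, -60, 210, -630]; [0, 0, 0, 0, 72, -420, 1680]; [0, 0, 0, 0, 0, 240, -1620]; [0, 0, 0, 0, 0, 0, 600]] (rows listed top to bottom)


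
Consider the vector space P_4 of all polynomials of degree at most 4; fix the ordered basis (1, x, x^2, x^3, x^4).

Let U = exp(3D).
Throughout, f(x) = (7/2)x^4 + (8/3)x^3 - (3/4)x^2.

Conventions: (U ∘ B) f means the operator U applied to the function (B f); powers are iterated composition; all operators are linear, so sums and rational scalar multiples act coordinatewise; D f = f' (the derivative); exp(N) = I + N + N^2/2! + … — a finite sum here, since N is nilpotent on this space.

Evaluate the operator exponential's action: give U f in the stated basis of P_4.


the image equals g(x) = (7/2)x^4 + (134/3)x^3 + (849/4)x^2 + (891/2)x + 1395/4

order-1 term: 42x^3 + 24x^2 - (9/2)x
order-2 term: 189x^2 + 72x - 27/4
order-3 term: 378x + 72
order-4 term: 567/2
the series for exp(3D) f terminates at order 4
exp(3D) f = (7/2)x^4 + (134/3)x^3 + (849/4)x^2 + (891/2)x + 1395/4


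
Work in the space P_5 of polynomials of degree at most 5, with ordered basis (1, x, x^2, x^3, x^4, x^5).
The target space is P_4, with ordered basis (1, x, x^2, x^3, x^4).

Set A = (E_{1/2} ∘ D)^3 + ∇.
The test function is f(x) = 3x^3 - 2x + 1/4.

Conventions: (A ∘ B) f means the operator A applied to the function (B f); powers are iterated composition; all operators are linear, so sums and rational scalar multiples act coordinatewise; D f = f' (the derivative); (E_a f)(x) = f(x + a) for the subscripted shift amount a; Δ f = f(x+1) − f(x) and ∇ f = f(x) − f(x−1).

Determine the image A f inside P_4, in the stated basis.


D f = 9x^2 - 2
E_{1/2} D f = 9x^2 + 9x + 1/4
D (E_{1/2} ∘ D) f = 18x + 9
E_{1/2} D (E_{1/2} ∘ D) f = 18x + 18
D (E_{1/2} ∘ D) (E_{1/2} ∘ D) f = 18
E_{1/2} D (E_{1/2} ∘ D) (E_{1/2} ∘ D) f = 18
∇ f = 9x^2 - 9x + 1
((E_{1/2} ∘ D)^3 + ∇) f = 9x^2 - 9x + 19

the image equals g(x) = 9x^2 - 9x + 19


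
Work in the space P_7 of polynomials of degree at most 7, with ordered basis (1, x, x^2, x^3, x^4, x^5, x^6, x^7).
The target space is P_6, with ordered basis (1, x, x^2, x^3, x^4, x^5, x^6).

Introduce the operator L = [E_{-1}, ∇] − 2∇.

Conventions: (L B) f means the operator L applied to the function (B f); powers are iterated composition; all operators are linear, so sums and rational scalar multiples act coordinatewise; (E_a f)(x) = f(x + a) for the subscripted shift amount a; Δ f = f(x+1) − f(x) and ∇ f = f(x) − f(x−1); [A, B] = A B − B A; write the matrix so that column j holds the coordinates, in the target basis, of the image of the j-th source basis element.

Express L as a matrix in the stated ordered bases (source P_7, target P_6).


image of 1: 0
image of x: -2
image of x^2: -4x + 2
image of x^3: -6x^2 + 6x - 2
image of x^4: -8x^3 + 12x^2 - 8x + 2
image of x^5: -10x^4 + 20x^3 - 20x^2 + 10x - 2
image of x^6: -12x^5 + 30x^4 - 40x^3 + 30x^2 - 12x + 2
image of x^7: -14x^6 + 42x^5 - 70x^4 + 70x^3 - 42x^2 + 14x - 2
each image's coordinates form column j of the matrix

the matrix is [[0, -2, 2, -2, 2, -2, 2, -2]; [0, 0, -4, 6, -8, 10, -12, 14]; [0, 0, 0, -6, 12, -20, 30, -42]; [0, 0, 0, 0, -8, 20, -40, 70]; [0, 0, 0, 0, 0, -10, 30, -70]; [0, 0, 0, 0, 0, 0, -12, 42]; [0, 0, 0, 0, 0, 0, 0, -14]] (rows listed top to bottom)


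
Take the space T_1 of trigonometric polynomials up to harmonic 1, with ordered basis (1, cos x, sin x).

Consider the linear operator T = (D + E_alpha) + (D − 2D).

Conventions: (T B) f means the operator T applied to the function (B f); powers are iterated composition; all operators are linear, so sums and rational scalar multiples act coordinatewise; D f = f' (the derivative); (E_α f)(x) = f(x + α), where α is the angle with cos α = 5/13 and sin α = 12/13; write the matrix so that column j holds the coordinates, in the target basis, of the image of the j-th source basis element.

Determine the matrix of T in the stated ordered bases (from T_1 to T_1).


the matrix is [[1, 0, 0]; [0, 5/13, 12/13]; [0, -12/13, 5/13]] (rows listed top to bottom)

image of 1: 1
image of cos x: (5/13)cos x - (12/13)sin x
image of sin x: (12/13)cos x + (5/13)sin x
each image's coordinates form column j of the matrix


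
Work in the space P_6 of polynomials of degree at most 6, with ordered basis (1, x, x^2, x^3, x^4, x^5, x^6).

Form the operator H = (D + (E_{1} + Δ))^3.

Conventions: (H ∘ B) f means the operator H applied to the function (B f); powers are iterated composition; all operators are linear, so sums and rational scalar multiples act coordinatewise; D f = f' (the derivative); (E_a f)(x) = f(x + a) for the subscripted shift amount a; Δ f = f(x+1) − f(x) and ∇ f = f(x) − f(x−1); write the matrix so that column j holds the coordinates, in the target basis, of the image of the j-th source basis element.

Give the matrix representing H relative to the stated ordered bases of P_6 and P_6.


image of 1: 1
image of x: x + 9
image of x^2: x^2 + 18x + 60
image of x^3: x^3 + 27x^2 + 180x + 276
image of x^4: x^4 + 36x^3 + 360x^2 + 1104x + 870
image of x^5: x^5 + 45x^4 + 600x^3 + 2760x^2 + 4350x + 2586
image of x^6: x^6 + 54x^5 + 900x^4 + 5520x^3 + 13050x^2 + 15516x + 7482
each image's coordinates form column j of the matrix

the matrix is [[1, 9, 60, 276, 870, 2586, 7482]; [0, 1, 18, 180, 1104, 4350, 15516]; [0, 0, 1, 27, 360, 2760, 13050]; [0, 0, 0, 1, 36, 600, 5520]; [0, 0, 0, 0, 1, 45, 900]; [0, 0, 0, 0, 0, 1, 54]; [0, 0, 0, 0, 0, 0, 1]] (rows listed top to bottom)


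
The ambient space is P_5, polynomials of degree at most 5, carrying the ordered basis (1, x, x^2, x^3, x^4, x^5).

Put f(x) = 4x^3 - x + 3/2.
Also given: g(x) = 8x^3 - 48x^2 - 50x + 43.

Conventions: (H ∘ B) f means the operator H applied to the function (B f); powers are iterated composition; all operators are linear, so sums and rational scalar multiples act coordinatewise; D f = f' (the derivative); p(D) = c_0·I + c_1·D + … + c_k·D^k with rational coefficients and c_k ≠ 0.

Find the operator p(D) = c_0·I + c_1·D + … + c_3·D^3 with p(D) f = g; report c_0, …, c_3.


p(D) = 2·I − 4·D − 2·D^2 + (3/2)·D^3, i.e. c_0 = 2, c_1 = -4, c_2 = -2, c_3 = 3/2

D^0 f = 4x^3 - x + 3/2
D^1 f = 12x^2 - 1
D^2 f = 24x
D^3 f = 24
matching coefficients of g against c_0 f + c_1 Df + … from the top degree down determines the c_i
solution: c_0 = 2, c_1 = -4, c_2 = -2, c_3 = 3/2


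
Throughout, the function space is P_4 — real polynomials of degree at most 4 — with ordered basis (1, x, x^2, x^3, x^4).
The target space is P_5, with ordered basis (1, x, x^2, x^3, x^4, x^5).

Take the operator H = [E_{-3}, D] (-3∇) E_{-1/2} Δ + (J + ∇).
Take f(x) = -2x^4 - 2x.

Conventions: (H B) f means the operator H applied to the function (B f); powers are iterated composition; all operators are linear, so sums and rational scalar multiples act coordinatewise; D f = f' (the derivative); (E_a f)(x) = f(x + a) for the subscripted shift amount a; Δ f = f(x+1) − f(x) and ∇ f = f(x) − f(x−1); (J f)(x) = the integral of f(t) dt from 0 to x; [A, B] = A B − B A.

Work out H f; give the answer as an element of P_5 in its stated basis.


Δ f = -8x^3 - 12x^2 - 8x - 4
E_{-1/2} Δ f = -8x^3 - 2x - 2
∇ (E_{-1/2} Δ) f = -24x^2 + 24x - 10
(-3∇) (E_{-1/2} Δ) f = 72x^2 - 72x + 30
D (-3∇) (E_{-1/2} Δ) f = 144x - 72
E_{-3} D (-3∇) (E_{-1/2} Δ) f = 144x - 504
E_{-3} (-3∇) (E_{-1/2} Δ) f = 72x^2 - 504x + 894
D E_{-3} (-3∇) (E_{-1/2} Δ) f = 144x - 504
[E_{-3}, D] (-3∇) (E_{-1/2} Δ) f = 0
J f = -(2/5)x^5 - x^2
∇ f = -8x^3 + 12x^2 - 8x
(J + ∇) f = -(2/5)x^5 - 8x^3 + 11x^2 - 8x
([E_{-3}, D] (-3∇) E_{-1/2} Δ + (J + ∇)) f = -(2/5)x^5 - 8x^3 + 11x^2 - 8x

g(x) = -(2/5)x^5 - 8x^3 + 11x^2 - 8x


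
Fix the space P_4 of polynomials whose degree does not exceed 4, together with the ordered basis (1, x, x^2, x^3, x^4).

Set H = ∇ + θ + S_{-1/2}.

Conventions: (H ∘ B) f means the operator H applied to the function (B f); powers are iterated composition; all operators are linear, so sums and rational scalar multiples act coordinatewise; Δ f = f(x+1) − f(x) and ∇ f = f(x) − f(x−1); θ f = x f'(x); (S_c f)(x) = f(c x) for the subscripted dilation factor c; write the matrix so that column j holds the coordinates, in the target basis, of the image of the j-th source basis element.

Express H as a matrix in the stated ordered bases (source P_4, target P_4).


the matrix is [[1, 1, -1, 1, -1]; [0, 1/2, 2, -3, 4]; [0, 0, 9/4, 3, -6]; [0, 0, 0, 23/8, 4]; [0, 0, 0, 0, 65/16]] (rows listed top to bottom)

image of 1: 1
image of x: (1/2)x + 1
image of x^2: (9/4)x^2 + 2x - 1
image of x^3: (23/8)x^3 + 3x^2 - 3x + 1
image of x^4: (65/16)x^4 + 4x^3 - 6x^2 + 4x - 1
each image's coordinates form column j of the matrix


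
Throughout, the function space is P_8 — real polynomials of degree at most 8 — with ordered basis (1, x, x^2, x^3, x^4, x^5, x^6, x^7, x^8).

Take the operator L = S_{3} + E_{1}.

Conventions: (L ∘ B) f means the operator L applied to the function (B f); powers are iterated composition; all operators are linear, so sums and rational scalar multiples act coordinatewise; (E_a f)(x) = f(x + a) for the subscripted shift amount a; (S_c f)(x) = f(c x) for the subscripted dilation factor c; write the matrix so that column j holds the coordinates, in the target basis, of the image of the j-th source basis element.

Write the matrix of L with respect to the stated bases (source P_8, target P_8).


image of 1: 2
image of x: 4x + 1
image of x^2: 10x^2 + 2x + 1
image of x^3: 28x^3 + 3x^2 + 3x + 1
image of x^4: 82x^4 + 4x^3 + 6x^2 + 4x + 1
image of x^5: 244x^5 + 5x^4 + 10x^3 + 10x^2 + 5x + 1
image of x^6: 730x^6 + 6x^5 + 15x^4 + 20x^3 + 15x^2 + 6x + 1
image of x^7: 2188x^7 + 7x^6 + 21x^5 + 35x^4 + 35x^3 + 21x^2 + 7x + 1
image of x^8: 6562x^8 + 8x^7 + 28x^6 + 56x^5 + 70x^4 + 56x^3 + 28x^2 + 8x + 1
each image's coordinates form column j of the matrix

the matrix is [[2, 1, 1, 1, 1, 1, 1, 1, 1]; [0, 4, 2, 3, 4, 5, 6, 7, 8]; [0, 0, 10, 3, 6, 10, 15, 21, 28]; [0, 0, 0, 28, 4, 10, 20, 35, 56]; [0, 0, 0, 0, 82, 5, 15, 35, 70]; [0, 0, 0, 0, 0, 244, 6, 21, 56]; [0, 0, 0, 0, 0, 0, 730, 7, 28]; [0, 0, 0, 0, 0, 0, 0, 2188, 8]; [0, 0, 0, 0, 0, 0, 0, 0, 6562]] (rows listed top to bottom)


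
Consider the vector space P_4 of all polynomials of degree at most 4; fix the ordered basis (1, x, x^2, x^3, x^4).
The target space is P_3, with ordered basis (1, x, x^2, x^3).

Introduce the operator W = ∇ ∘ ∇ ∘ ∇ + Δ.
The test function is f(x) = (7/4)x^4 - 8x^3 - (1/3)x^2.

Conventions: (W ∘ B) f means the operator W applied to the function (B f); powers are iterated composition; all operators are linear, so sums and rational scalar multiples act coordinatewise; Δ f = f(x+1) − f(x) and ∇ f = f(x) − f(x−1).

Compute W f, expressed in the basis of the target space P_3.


the result is g(x) = 7x^3 - (27/2)x^2 + (73/3)x - 1411/12

∇ f = 7x^3 - (69/2)x^2 + (91/3)x - 113/12
∇ ∇ f = 21x^2 - 90x + 431/6
∇ ∇ ∇ f = 42x - 111
Δ f = 7x^3 - (27/2)x^2 - (53/3)x - 79/12
(∇ ∘ ∇ ∘ ∇ + Δ) f = 7x^3 - (27/2)x^2 + (73/3)x - 1411/12


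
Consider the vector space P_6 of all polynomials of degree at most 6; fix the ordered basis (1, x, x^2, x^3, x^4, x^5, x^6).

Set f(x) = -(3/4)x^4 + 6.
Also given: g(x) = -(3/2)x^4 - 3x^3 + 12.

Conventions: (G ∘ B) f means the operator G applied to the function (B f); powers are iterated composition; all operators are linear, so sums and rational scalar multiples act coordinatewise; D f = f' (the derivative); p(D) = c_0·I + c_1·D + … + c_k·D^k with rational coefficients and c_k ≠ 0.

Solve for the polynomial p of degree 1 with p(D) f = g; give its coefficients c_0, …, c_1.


D^0 f = -(3/4)x^4 + 6
D^1 f = -3x^3
matching coefficients of g against c_0 f + c_1 Df + … from the top degree down determines the c_i
solution: c_0 = 2, c_1 = 1

p(D) = 2·I + D, i.e. c_0 = 2, c_1 = 1


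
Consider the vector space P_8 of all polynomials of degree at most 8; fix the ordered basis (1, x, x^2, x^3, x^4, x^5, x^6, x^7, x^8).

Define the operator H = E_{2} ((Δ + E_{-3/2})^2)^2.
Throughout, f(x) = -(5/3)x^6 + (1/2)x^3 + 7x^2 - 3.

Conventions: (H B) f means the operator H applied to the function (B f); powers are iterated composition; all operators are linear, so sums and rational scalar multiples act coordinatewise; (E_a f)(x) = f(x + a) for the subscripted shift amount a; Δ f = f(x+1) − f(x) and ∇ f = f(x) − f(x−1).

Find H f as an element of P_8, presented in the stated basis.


the image equals g(x) = -(5/3)x^6 - 300x^4 - (599/2)x^3 - 8693x^2 - (16689/2)x - 45219/2

Δ f = -10x^5 - 25x^4 - (100/3)x^3 - (47/2)x^2 + (11/2)x + 35/6
E_{-3/2} f = -(5/3)x^6 + 15x^5 - (225/4)x^4 + 113x^3 - (1949/16)x^2 + (933/16)x - 507/64
(Δ + E_{-3/2}) f = -(5/3)x^6 + 5x^5 - (325/4)x^4 + (239/3)x^3 - (2325/16)x^2 + (1021/16)x - 401/192
Δ (Δ + E_{-3/2}) f = -10x^5 - (925/3)x^3 - (447/2)x^2 - (2893/8)x - 319/4
E_{-3/2} (Δ + E_{-3/2}) f = -(5/3)x^6 + 20x^5 - 175x^4 + (4753/6)x^3 - 1896x^2 + (18695/8)x - 13943/12
(Δ + E_{-3/2}) (Δ + E_{-3/2}) f = -(5/3)x^6 + 10x^5 - 175x^4 + (2903/6)x^3 - (4239/2)x^2 + (7901/4)x - 3725/3
Δ (Δ + E_{-3/2})^2 f = -10x^5 + 25x^4 - (1900/3)x^3 + (953/2)x^2 - (6895/2)x + 2075/12
E_{-3/2} (Δ + E_{-3/2})^2 f = -(5/3)x^6 + 25x^5 - (1225/4)x^4 + (5614/3)x^3 - (113973/16)x^2 + (228659/16)x - 2224745/192
(Δ + E_{-3/2}) (Δ + E_{-3/2})^2 f = -(5/3)x^6 + 15x^5 - (1125/4)x^4 + 1238x^3 - (106349/16)x^2 + (173499/16)x - 730515/64
Δ (Δ + E_{-3/2}) (Δ + E_{-3/2})^2 f = -10x^5 + 50x^4 - (3025/3)x^3 + (4303/2)x^2 - (85117/8)x + 124007/24
E_{-3/2} (Δ + E_{-3/2}) (Δ + E_{-3/2})^2 f = -(5/3)x^6 + 30x^5 - 450x^4 + (6751/2)x^3 - (33295/2)x^2 + (347145/8)x - 386961/8
(Δ + E_{-3/2}) (Δ + E_{-3/2}) (Δ + E_{-3/2})^2 f = -(5/3)x^6 + 20x^5 - 400x^4 + (14203/6)x^3 - 14496x^2 + (65507/2)x - 259219/6
E_{2} ((Δ + E_{-3/2})^2)^2 f = -(5/3)x^6 - 300x^4 - (599/2)x^3 - 8693x^2 - (16689/2)x - 45219/2


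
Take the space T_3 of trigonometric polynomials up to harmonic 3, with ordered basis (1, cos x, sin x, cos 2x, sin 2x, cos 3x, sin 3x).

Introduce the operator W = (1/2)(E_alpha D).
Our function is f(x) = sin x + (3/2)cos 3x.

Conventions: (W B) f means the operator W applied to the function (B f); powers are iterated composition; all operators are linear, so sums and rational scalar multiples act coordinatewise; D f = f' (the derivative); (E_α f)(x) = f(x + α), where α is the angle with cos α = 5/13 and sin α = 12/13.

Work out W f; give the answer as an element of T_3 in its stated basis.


the result is g(x) = (5/26)cos x - (6/13)sin x + (1863/2197)cos 3x + (18315/8788)sin 3x

D f = cos x - (9/2)sin 3x
E_alpha D f = (5/13)cos x - (12/13)sin x + (3726/2197)cos 3x + (18315/4394)sin 3x
((1/2)(E_alpha D)) f = (5/26)cos x - (6/13)sin x + (1863/2197)cos 3x + (18315/8788)sin 3x


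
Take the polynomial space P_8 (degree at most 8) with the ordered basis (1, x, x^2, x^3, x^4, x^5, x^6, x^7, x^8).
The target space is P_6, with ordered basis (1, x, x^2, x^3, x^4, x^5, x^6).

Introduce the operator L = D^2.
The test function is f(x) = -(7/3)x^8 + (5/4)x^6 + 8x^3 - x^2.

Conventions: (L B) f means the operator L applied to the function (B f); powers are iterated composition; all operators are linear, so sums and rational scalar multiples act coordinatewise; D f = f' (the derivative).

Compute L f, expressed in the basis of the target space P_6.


D f = -(56/3)x^7 + (15/2)x^5 + 24x^2 - 2x
D D f = -(392/3)x^6 + (75/2)x^4 + 48x - 2

the image equals g(x) = -(392/3)x^6 + (75/2)x^4 + 48x - 2


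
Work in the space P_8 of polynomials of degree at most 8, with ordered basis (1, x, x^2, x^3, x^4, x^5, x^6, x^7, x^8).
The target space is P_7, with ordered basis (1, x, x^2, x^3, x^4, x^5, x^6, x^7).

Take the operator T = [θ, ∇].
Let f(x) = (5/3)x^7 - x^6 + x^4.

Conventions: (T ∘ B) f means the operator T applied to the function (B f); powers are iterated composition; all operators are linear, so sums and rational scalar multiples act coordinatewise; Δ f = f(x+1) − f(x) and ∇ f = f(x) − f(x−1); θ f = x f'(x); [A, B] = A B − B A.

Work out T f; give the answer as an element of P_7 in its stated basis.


∇ f = (35/3)x^6 - 41x^5 + (220/3)x^4 - (223/3)x^3 + 44x^2 - (41/3)x + 5/3
θ ∇ f = 70x^6 - 205x^5 + (880/3)x^4 - 223x^3 + 88x^2 - (41/3)x
θ f = (35/3)x^7 - 6x^6 + 4x^4
∇ θ f = (245/3)x^6 - 281x^5 + (1495/3)x^4 - (1537/3)x^3 + 311x^2 - (305/3)x + 41/3
[θ, ∇] f = -(35/3)x^6 + 76x^5 - 205x^4 + (868/3)x^3 - 223x^2 + 88x - 41/3

the image equals g(x) = -(35/3)x^6 + 76x^5 - 205x^4 + (868/3)x^3 - 223x^2 + 88x - 41/3


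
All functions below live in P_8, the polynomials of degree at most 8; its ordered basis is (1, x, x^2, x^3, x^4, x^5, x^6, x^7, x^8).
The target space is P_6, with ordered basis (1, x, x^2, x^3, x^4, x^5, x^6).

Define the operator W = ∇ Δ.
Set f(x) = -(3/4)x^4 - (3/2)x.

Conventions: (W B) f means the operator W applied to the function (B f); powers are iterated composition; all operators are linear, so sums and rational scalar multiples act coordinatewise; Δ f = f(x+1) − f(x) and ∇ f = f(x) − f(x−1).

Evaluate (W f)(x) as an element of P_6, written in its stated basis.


the image equals g(x) = -9x^2 - 3/2

Δ f = -3x^3 - (9/2)x^2 - 3x - 9/4
∇ Δ f = -9x^2 - 3/2


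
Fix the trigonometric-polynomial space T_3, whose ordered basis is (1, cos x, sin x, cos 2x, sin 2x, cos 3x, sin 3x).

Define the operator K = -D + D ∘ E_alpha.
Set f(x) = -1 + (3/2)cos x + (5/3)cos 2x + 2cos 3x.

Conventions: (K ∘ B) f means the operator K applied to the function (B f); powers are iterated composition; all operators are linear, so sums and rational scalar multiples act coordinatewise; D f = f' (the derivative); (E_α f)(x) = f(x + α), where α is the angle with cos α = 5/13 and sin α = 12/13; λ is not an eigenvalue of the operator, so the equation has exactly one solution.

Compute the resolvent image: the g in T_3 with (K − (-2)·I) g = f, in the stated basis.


write g with unknown coordinates in the stated basis and equate coefficients in (K − (-2)·I) g = f
solving from the highest basis element down gives g = -1/2 + (21/20)cos x - (3/5)sin x + (49/606)cos 2x - (48/101)sin 2x + (3439/23725)cos 3x - (6348/23725)sin 3x
check: K g = -(3/5)cos x + (6/5)sin x + (152/101)cos 2x + (96/101)sin 2x + (40572/23725)cos 3x + (12696/23725)sin 3x
so K g − (-2)·g = -1 + (3/2)cos x + (5/3)cos 2x + 2cos 3x = f ✓

the result is g(x) = -1/2 + (21/20)cos x - (3/5)sin x + (49/606)cos 2x - (48/101)sin 2x + (3439/23725)cos 3x - (6348/23725)sin 3x


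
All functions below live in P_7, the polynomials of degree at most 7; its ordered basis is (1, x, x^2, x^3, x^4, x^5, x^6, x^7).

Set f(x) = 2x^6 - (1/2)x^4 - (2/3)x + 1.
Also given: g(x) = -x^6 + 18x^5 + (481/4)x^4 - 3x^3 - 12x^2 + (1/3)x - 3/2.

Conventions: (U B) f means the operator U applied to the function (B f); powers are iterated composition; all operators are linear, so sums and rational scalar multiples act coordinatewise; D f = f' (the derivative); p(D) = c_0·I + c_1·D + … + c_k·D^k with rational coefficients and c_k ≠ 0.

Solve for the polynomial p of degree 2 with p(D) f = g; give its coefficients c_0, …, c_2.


D^0 f = 2x^6 - (1/2)x^4 - (2/3)x + 1
D^1 f = 12x^5 - 2x^3 - 2/3
D^2 f = 60x^4 - 6x^2
matching coefficients of g against c_0 f + c_1 Df + … from the top degree down determines the c_i
solution: c_0 = -1/2, c_1 = 3/2, c_2 = 2

c_0 = -1/2, c_1 = 3/2, c_2 = 2


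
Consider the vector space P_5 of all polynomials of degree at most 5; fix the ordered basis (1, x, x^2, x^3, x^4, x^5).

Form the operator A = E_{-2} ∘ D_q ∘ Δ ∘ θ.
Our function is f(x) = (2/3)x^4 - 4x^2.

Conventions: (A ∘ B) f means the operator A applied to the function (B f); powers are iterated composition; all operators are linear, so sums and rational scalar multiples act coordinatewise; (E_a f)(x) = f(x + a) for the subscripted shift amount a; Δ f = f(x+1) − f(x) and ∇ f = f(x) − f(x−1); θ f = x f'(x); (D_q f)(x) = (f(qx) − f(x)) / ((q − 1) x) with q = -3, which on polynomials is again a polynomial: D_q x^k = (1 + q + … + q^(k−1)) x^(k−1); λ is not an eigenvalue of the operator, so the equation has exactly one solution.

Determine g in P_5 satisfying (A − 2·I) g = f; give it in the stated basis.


write g with unknown coordinates in the stated basis and equate coefficients in (A − 2·I) g = f
solving from the highest basis element down gives g = -(1/3)x^4 - (50/3)x^2 + (248/3)x - 380/3
check: A g = -(112/3)x^2 + (496/3)x - 760/3
so A g − 2·g = (2/3)x^4 - 4x^2 = f ✓

the image equals g(x) = -(1/3)x^4 - (50/3)x^2 + (248/3)x - 380/3


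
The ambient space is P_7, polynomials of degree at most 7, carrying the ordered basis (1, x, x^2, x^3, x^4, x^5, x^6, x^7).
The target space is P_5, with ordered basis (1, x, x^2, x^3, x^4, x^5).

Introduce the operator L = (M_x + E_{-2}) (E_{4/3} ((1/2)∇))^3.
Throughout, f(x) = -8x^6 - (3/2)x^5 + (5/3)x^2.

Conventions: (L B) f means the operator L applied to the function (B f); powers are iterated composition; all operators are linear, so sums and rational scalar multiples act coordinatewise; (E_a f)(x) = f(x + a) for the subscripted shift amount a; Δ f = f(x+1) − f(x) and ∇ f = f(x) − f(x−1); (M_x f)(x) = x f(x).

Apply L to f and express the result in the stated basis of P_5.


∇ f = -48x^5 + (225/2)x^4 - 145x^3 + 105x^2 - (223/6)x + 29/6
((1/2)∇) f = -24x^5 + (225/4)x^4 - (145/2)x^3 + (105/2)x^2 - (223/12)x + 29/12
E_{4/3} ((1/2)∇) f = -24x^5 - (415/4)x^4 - (1195/6)x^3 - (3715/18)x^2 - (12007/108)x - 7853/324
∇ (E_{4/3} ((1/2)∇)) f = -120x^4 - 175x^3 - 215x^2 - (1985/18)x - 1307/54
((1/2)∇) (E_{4/3} ((1/2)∇)) f = -60x^4 - (175/2)x^3 - (215/2)x^2 - (1985/36)x - 1307/108
E_{4/3} ((1/2)∇) (E_{4/3} ((1/2)∇)) f = -60x^4 - (815/2)x^3 - (2195/2)x^2 - (49585/36)x - 72767/108
∇ (E_{4/3} ((1/2)∇)) (E_{4/3} ((1/2)∇)) f = -240x^3 - (1725/2)x^2 - (2425/2)x - 22585/36
((1/2)∇) (E_{4/3} ((1/2)∇)) (E_{4/3} ((1/2)∇)) f = -120x^3 - (1725/4)x^2 - (2425/4)x - 22585/72
E_{4/3} ((1/2)∇) (E_{4/3} ((1/2)∇)) (E_{4/3} ((1/2)∇)) f = -120x^3 - (3645/4)x^2 - (9585/4)x - 17385/8
M_x (E_{4/3} ((1/2)∇))^3 f = -120x^4 - (3645/4)x^3 - (9585/4)x^2 - (17385/8)x
E_{-2} (E_{4/3} ((1/2)∇))^3 f = -120x^3 - (765/4)x^2 - (765/4)x - 525/8
(M_x + E_{-2}) (E_{4/3} ((1/2)∇))^3 f = -120x^4 - (4125/4)x^3 - (5175/2)x^2 - (18915/8)x - 525/8

g(x) = -120x^4 - (4125/4)x^3 - (5175/2)x^2 - (18915/8)x - 525/8


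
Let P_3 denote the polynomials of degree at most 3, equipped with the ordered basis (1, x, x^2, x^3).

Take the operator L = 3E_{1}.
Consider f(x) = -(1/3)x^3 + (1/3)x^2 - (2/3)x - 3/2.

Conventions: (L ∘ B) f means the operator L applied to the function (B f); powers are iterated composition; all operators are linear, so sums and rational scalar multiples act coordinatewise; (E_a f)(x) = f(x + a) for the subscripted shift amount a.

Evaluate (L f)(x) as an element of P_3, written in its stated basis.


E_{1} f = -(1/3)x^3 - (2/3)x^2 - x - 13/6
(3E_{1}) f = -x^3 - 2x^2 - 3x - 13/2

the image equals g(x) = -x^3 - 2x^2 - 3x - 13/2


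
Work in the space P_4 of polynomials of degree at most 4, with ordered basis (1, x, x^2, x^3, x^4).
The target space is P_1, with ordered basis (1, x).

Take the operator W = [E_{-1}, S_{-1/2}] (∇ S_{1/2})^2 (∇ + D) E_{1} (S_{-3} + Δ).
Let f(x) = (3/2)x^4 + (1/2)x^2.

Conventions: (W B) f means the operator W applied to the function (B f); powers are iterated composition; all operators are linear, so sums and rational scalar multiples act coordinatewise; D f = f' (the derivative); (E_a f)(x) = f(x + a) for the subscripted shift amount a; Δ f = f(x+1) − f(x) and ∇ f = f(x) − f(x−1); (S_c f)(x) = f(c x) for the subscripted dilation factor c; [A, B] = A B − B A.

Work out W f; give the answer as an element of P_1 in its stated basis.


S_{-3} f = (243/2)x^4 + (9/2)x^2
Δ f = 6x^3 + 9x^2 + 7x + 2
(S_{-3} + Δ) f = (243/2)x^4 + 6x^3 + (27/2)x^2 + 7x + 2
E_{1} (S_{-3} + Δ) f = (243/2)x^4 + 492x^3 + (1521/2)x^2 + 538x + 150
∇ E_{1} (S_{-3} + Δ) f = 486x^3 + 747x^2 + 531x + 148
D E_{1} (S_{-3} + Δ) f = 486x^3 + 1476x^2 + 1521x + 538
(∇ + D) E_{1} (S_{-3} + Δ) f = 972x^3 + 2223x^2 + 2052x + 686
S_{1/2} ((∇ + D) E_{1} (S_{-3} + Δ)) f = (243/2)x^3 + (2223/4)x^2 + 1026x + 686
∇ S_{1/2} ((∇ + D) E_{1} (S_{-3} + Δ)) f = (729/2)x^2 + 747x + 2367/4
S_{1/2} (∇ S_{1/2}) ((∇ + D) E_{1} (S_{-3} + Δ)) f = (729/8)x^2 + (747/2)x + 2367/4
∇ S_{1/2} (∇ S_{1/2}) ((∇ + D) E_{1} (S_{-3} + Δ)) f = (729/4)x + 2259/8
S_{-1/2} (∇ S_{1/2})^2 ((∇ + D) E_{1} (S_{-3} + Δ)) f = -(729/8)x + 2259/8
E_{-1} S_{-1/2} (∇ S_{1/2})^2 ((∇ + D) E_{1} (S_{-3} + Δ)) f = -(729/8)x + 747/2
E_{-1} (∇ S_{1/2})^2 ((∇ + D) E_{1} (S_{-3} + Δ)) f = (729/4)x + 801/8
S_{-1/2} E_{-1} (∇ S_{1/2})^2 ((∇ + D) E_{1} (S_{-3} + Δ)) f = -(729/8)x + 801/8
[E_{-1}, S_{-1/2}] (∇ S_{1/2})^2 ((∇ + D) E_{1} (S_{-3} + Δ)) f = 2187/8

g(x) = 2187/8


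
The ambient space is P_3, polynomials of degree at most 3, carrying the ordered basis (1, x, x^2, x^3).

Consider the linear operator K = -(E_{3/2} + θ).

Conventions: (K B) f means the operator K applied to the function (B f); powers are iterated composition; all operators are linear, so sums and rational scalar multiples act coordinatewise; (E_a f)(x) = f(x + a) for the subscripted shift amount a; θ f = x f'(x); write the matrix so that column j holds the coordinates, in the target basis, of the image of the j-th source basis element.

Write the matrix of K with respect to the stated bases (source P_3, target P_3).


the matrix is [[-1, -3/2, -9/4, -27/8]; [0, -2, -3, -27/4]; [0, 0, -3, -9/2]; [0, 0, 0, -4]] (rows listed top to bottom)

image of 1: -1
image of x: -2x - 3/2
image of x^2: -3x^2 - 3x - 9/4
image of x^3: -4x^3 - (9/2)x^2 - (27/4)x - 27/8
each image's coordinates form column j of the matrix
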